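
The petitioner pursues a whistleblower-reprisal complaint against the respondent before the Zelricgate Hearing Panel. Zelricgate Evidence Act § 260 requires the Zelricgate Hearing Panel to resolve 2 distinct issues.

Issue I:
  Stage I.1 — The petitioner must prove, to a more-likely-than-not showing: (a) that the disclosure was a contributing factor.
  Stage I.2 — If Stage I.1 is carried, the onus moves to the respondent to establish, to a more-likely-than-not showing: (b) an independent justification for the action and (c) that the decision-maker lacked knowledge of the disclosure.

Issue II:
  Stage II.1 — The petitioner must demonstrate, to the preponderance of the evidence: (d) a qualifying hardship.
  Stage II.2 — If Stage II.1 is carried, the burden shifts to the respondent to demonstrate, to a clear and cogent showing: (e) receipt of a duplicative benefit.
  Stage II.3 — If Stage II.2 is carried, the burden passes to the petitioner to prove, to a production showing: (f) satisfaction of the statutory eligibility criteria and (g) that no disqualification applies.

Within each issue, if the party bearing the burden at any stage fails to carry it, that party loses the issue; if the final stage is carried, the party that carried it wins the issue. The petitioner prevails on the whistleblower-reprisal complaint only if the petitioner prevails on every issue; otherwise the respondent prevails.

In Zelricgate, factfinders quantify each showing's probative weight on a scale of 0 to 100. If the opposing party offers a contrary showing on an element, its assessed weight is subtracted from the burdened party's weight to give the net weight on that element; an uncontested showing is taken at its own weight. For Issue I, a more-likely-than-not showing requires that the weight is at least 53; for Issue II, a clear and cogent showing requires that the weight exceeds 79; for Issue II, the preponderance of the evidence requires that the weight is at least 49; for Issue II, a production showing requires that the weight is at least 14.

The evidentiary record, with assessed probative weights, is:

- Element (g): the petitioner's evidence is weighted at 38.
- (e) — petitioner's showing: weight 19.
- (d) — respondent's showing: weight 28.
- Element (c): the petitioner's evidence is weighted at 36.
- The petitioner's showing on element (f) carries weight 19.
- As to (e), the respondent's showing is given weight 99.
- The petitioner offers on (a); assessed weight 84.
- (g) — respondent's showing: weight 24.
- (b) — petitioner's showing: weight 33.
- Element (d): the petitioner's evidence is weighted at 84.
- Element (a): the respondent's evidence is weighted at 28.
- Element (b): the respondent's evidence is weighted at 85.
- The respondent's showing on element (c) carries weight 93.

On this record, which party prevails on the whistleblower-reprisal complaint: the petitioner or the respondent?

— Issue I —
At Stage I.1 the petitioner must meet a more-likely-than-not showing (weight is at least 53): on (a) the weight is 84 less the opposing 28 gives net 56, ≥ 53, so (a) meets the standard.
  All elements met. The burden passes to the respondent.
At Stage I.2 the respondent must meet a more-likely-than-not showing (weight is at least 53): on (b) the weight is 85 less the opposing 33 gives net 52, < 53, so (b) does not meet the standard; on (c) the weight is 93 less the opposing 36 gives net 57, ≥ 53, so (c) meets the standard.
  Stage I.2 not carried; the respondent fails its burden.
So the petitioner prevails on this issue.
— Issue II —
Stage II.1 — burden on petitioner; standard: the preponderance of the evidence (weight is at least 49).
    (d): 84 − 28 = 56 ≥ 49 [met]
  Stage II.1 is satisfied; the onus moves to the respondent.
Stage II.2 — burden on respondent; standard: a clear and cogent showing (weight exceeds 79).
    (e): 99 − 19 = 80 > 79 [met]
  All elements met. The burden passes to the petitioner.
Stage II.3 — burden on petitioner; standard: a production showing (weight is at least 14).
    (f): 19 ≥ 14 [met]
    (g): 38 − 24 = 14 ≥ 14 [met]
  Stage II.3 carried; the final stage is satisfied.
All stages carried — the petitioner prevails on this issue.
Per-issue: Issue I → petitioner; Issue II → petitioner. The petitioner must prevail on every issue; overall, the petitioner prevails.

petitioner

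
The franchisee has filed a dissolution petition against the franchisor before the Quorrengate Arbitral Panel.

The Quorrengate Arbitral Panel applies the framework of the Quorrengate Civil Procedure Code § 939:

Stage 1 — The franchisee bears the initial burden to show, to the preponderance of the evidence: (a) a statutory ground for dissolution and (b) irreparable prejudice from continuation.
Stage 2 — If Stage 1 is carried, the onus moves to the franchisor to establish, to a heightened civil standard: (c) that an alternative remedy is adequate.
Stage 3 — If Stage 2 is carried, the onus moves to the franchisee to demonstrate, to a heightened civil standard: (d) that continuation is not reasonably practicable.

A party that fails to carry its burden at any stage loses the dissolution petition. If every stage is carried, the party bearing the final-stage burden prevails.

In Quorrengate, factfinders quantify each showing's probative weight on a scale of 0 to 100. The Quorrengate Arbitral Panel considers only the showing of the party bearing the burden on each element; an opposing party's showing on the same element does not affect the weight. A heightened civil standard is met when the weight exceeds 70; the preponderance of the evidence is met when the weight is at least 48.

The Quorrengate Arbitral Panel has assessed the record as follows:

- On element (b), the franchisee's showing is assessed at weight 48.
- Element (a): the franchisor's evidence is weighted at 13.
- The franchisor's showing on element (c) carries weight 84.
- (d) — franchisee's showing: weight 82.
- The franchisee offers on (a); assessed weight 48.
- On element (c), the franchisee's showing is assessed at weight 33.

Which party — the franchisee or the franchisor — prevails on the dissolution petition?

Stage 1 (franchisee, the preponderance of the evidence, weight is at least 48): (a) 48 (franchisor's 13 disregarded) ≥ 48 — meets; (b) 48 ≥ 48 — meets.
  The franchisee carries Stage 1; the franchisor now bears the burden.
Stage 2 (franchisor, a heightened civil standard, weight exceeds 70): (c) 84 (franchisee's 33 disregarded) > 70 — meets.
  Stage 2 is satisfied; the onus moves to the franchisee.
Stage 3 (franchisee, a heightened civil standard, weight exceeds 70): (d) 82 > 70 — meets.
  Stage 3 carried; the final stage is satisfied.
Every stage carried; the franchisee prevails.

franchisee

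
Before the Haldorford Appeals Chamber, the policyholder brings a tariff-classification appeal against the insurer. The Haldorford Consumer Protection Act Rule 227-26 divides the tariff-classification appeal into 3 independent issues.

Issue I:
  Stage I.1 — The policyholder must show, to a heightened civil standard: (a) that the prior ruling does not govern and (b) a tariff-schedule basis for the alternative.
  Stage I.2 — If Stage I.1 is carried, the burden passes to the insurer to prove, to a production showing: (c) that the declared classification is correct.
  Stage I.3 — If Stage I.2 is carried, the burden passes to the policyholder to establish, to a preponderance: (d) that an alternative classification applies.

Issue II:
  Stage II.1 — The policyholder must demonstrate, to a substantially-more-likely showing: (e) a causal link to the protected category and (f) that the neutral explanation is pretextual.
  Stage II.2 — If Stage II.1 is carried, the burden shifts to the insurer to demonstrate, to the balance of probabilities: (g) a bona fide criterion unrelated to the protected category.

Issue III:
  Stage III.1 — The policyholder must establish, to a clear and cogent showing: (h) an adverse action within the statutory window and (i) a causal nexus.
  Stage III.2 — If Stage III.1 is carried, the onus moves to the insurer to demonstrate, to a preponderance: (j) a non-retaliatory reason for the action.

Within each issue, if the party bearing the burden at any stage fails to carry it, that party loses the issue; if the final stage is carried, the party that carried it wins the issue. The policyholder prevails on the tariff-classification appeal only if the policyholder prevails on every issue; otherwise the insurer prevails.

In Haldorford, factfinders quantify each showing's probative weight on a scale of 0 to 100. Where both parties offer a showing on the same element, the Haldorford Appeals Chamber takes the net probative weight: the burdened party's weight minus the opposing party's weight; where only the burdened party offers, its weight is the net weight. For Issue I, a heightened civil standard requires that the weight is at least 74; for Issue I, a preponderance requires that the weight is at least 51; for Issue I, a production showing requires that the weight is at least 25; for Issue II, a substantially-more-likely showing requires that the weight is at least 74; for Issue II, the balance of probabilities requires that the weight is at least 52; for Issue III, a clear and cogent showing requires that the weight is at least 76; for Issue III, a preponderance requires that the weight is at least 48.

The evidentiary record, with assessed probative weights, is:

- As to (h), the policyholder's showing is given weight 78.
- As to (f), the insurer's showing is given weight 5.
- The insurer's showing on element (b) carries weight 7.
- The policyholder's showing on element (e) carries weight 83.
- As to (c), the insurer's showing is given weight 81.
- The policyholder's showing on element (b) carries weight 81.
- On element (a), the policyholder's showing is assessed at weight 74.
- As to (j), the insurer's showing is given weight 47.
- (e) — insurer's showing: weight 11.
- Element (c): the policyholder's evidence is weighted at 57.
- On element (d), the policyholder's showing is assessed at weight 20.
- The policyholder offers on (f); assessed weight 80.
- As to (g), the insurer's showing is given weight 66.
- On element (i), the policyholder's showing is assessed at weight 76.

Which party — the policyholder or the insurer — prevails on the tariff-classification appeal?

— Issue I —
Stage I.1 (policyholder, a heightened civil standard, weight is at least 74): (a) 74 ≥ 74 — meets; (b) net 81−7=74 ≥ 74 — meets.
  All elements met. The burden passes to the insurer.
Stage I.2 (insurer, a production showing, weight is at least 25): (c) net 81−57=24 < 25 — fails.
  The insurer does not carry Stage I.2.
So the policyholder prevails on this issue.
— Issue II —
Stage II.1 (policyholder, a substantially-more-likely showing, weight is at least 74): (e) net 83−11=72 < 74 — fails; (f) net 80−5=75 ≥ 74 — meets.
  Stage II.1 not carried; the policyholder fails its burden.
The analysis ends at Stage II.1; the insurer prevails on this issue.
— Issue III —
Stage III.1 — burden on policyholder; standard: a clear and cogent showing (weight is at least 76).
    (h): 78 ≥ 76 [met]
    (i): 76 ≥ 76 [met]
  All elements met. The burden passes to the insurer.
Stage III.2 — burden on insurer; standard: a preponderance (weight is at least 48).
    (j): 47 < 48 [not met]
  Stage III.2 not carried; the insurer fails its burden.
The analysis ends at Stage III.2; the policyholder prevails on this issue.
Per-issue: Issue I → policyholder; Issue II → insurer; Issue III → policyholder. The policyholder must prevail on every issue; overall, the insurer prevails.

insurer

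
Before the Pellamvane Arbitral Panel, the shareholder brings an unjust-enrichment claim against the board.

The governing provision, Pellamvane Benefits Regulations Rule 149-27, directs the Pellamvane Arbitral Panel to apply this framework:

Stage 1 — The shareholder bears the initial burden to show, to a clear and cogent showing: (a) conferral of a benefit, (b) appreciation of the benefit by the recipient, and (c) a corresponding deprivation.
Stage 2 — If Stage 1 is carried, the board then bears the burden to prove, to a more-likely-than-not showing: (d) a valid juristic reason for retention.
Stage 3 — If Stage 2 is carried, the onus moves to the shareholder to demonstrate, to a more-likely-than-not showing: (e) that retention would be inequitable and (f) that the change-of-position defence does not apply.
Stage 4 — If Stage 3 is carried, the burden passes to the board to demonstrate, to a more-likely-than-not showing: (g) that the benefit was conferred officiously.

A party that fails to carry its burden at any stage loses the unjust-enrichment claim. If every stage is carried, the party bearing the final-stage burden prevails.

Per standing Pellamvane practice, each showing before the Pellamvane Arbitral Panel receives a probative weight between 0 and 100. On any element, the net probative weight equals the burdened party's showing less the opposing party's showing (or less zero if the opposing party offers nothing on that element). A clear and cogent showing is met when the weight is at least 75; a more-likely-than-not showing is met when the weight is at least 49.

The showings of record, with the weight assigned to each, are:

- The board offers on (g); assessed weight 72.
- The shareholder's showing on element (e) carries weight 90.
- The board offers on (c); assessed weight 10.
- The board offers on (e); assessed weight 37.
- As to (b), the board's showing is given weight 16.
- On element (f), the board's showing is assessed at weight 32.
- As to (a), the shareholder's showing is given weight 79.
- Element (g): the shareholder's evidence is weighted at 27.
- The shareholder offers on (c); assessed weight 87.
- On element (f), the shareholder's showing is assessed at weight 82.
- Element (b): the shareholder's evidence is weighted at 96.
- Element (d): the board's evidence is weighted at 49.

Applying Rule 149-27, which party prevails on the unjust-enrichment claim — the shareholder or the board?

shareholder

At Stage 1 the shareholder must meet a clear and cogent showing (weight is at least 75): on (a) the weight is 79, ≥ 75, so (a) meets the standard; on (b) the weight is 96 less the opposing 16 gives net 80, which does reach 75, so (b) meets the standard; on (c) the weight is 87 less the opposing 10 gives net 77, ≥ 75, so (c) meets the standard.
  The shareholder carries Stage 1; the board now bears the burden.
At Stage 2 the board must meet a more-likely-than-not showing (weight is at least 49): on (d) the weight is 49, which does reach 49, so (d) meets the standard.
  Stage 2 carried; the burden shifts to the shareholder.
At Stage 3 the shareholder must meet a more-likely-than-not showing (weight is at least 49): on (e) the weight is 90 less the opposing 37 gives net 53, ≥ 49, so (e) meets the standard; on (f) the weight is 82 less the opposing 32 gives net 50, which does reach 49, so (f) meets the standard.
  Stage 3 carried; the burden shifts to the board.
At Stage 4 the board must meet a more-likely-than-not showing (weight is at least 49): on (g) the weight is 72 less the opposing 27 gives net 45, < 49, so (g) does not meet the standard.
  Stage 4 not carried; the board fails its burden.
The analysis ends at Stage 4; the shareholder prevails.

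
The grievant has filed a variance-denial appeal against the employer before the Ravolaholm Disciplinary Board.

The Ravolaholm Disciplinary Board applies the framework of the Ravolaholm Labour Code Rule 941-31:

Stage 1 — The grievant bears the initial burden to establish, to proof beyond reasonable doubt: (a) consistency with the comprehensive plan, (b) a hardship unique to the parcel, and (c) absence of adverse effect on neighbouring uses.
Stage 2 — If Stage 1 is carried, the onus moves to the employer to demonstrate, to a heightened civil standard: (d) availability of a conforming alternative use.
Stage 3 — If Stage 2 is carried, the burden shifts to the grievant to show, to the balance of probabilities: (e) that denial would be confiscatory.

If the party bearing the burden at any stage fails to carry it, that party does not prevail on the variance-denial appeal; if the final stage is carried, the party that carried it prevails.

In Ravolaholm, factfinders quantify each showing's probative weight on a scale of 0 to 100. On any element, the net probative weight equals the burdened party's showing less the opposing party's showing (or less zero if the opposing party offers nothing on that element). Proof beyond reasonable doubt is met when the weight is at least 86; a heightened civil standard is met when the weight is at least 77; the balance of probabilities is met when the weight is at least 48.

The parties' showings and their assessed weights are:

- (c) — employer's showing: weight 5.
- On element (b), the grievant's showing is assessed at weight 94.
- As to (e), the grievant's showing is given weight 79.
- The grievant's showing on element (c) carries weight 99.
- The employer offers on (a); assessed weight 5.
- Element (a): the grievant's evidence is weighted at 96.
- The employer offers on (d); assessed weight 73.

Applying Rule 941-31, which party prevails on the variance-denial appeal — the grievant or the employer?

Stage 1 — burden on grievant; standard: proof beyond reasonable doubt (weight is at least 86).
    (a): 96 − 5 = 91 ≥ 86 [met]
    (b): 94 ≥ 86 [met]
    (c): 99 − 5 = 94 ≥ 86 [met]
  All elements met. The burden passes to the employer.
Stage 2 — burden on employer; standard: a heightened civil standard (weight is at least 77).
    (d): 73 < 77 [not met]
  The employer does not carry Stage 2.
The analysis ends at Stage 2; the grievant prevails.

grievant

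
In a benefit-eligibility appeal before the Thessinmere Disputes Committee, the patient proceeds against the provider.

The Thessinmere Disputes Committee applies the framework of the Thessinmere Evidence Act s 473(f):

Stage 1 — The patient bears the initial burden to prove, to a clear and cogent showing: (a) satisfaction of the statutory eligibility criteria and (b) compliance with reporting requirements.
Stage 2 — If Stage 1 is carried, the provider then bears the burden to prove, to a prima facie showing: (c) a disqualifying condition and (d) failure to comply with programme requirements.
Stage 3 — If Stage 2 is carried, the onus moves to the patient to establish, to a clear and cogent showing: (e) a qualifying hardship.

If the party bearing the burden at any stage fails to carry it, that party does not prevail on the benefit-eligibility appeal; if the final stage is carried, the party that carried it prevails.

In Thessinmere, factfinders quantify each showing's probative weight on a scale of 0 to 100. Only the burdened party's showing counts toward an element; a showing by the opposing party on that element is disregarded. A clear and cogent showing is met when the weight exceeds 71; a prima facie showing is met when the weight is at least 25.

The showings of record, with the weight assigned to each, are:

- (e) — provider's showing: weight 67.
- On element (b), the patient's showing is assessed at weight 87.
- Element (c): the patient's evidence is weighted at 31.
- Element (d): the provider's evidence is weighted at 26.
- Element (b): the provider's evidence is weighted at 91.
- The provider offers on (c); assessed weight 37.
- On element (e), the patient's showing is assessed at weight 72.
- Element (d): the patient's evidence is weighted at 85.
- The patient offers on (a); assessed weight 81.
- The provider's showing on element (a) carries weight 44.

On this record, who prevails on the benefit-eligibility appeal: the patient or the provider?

patient

At Stage 1 the patient must meet a clear and cogent showing (weight exceeds 71): on (a) the weight is 81 (the provider's 44 is given no effect), which does exceed 71, so (a) meets the standard; on (b) the weight is 87 (the provider's 91 is given no effect), which does exceed 71, so (b) meets the standard.
  The patient carries Stage 1; the provider now bears the burden.
At Stage 2 the provider must meet a prima facie showing (weight is at least 25): on (c) the weight is 37 (the patient's 31 is given no effect), which does reach 25, so (c) meets the standard; on (d) the weight is 26 (the patient's 85 is given no effect), ≥ 25, so (d) meets the standard.
  The provider carries Stage 2; the patient now bears the burden.
At Stage 3 the patient must meet a clear and cogent showing (weight exceeds 71): on (e) the weight is 72 (the provider's 67 is given no effect), > 71, so (e) meets the standard.
  Stage 3 carried; the final stage is satisfied.
With every stage satisfied, the patient prevails.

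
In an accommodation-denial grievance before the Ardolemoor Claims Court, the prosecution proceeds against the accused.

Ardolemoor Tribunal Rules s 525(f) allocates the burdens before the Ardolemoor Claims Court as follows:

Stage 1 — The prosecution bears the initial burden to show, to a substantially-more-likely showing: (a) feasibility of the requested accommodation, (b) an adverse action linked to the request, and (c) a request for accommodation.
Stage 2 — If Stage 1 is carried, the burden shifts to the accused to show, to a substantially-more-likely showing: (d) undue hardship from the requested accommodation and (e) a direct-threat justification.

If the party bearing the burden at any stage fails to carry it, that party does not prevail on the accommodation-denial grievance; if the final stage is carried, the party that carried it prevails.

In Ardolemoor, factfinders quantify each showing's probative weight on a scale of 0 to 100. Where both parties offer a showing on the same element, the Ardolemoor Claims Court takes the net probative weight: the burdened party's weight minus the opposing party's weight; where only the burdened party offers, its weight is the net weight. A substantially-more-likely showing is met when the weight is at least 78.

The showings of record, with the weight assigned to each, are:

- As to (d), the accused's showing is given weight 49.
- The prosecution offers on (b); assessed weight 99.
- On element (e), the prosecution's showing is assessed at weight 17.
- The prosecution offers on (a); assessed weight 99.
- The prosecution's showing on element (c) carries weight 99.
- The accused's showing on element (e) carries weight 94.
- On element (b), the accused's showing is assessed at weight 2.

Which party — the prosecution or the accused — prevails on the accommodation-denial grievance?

Stage 1 — burden on prosecution; standard: a substantially-more-likely showing (weight is at least 78).
    (a): 99 ≥ 78 [met]
    (b): 99 − 2 = 97 ≥ 78 [met]
    (c): 99 ≥ 78 [met]
  All elements met. The burden passes to the accused.
Stage 2 — burden on accused; standard: a substantially-more-likely showing (weight is at least 78).
    (d): 49 < 78 [not met]
    (e): 94 − 17 = 77 < 78 [not met]
  Not every element is met, so the accused fails to carry Stage 2.
The prosecution prevails.

prosecution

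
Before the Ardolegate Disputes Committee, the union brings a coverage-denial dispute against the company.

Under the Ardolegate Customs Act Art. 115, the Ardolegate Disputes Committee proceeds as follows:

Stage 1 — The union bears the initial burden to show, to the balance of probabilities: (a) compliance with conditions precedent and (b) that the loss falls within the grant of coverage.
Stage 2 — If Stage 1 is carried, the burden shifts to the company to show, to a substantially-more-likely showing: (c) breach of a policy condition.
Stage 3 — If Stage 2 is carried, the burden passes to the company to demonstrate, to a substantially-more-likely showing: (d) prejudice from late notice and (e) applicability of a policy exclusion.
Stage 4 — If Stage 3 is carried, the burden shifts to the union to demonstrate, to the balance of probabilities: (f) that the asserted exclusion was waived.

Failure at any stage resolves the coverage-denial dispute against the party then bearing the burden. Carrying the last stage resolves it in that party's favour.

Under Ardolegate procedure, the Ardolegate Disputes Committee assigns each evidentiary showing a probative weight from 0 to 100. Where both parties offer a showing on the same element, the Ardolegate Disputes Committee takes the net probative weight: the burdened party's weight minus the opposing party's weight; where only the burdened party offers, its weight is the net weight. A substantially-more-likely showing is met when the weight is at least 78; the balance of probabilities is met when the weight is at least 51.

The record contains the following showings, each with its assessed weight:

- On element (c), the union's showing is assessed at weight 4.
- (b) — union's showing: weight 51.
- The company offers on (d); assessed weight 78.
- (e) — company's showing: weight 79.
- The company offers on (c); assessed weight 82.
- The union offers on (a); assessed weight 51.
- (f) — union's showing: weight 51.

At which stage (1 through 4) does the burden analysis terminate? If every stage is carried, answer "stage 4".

At Stage 1 the union must meet the balance of probabilities (weight is at least 51): on (a) the weight is 51, ≥ 51, so (a) meets the standard; on (b) the weight is 51, which does reach 51, so (b) meets the standard.
  All elements met. The burden passes to the company.
At Stage 2 the company must meet a substantially-more-likely showing (weight is at least 78): on (c) the weight is 82 less the opposing 4 gives net 78, which does reach 78, so (c) meets the standard.
  Stage 2 is satisfied; the company continues to bear the burden.
At Stage 3 the company must meet a substantially-more-likely showing (weight is at least 78): on (d) the weight is 78, which does reach 78, so (d) meets the standard; on (e) the weight is 79, which does reach 78, so (e) meets the standard.
  Stage 3 carried; the burden shifts to the union.
At Stage 4 the union must meet the balance of probabilities (weight is at least 51): on (f) the weight is 51, which does reach 51, so (f) meets the standard.
  Stage 4 carried; the final stage is satisfied.
With every stage satisfied, the union prevails.

stage 4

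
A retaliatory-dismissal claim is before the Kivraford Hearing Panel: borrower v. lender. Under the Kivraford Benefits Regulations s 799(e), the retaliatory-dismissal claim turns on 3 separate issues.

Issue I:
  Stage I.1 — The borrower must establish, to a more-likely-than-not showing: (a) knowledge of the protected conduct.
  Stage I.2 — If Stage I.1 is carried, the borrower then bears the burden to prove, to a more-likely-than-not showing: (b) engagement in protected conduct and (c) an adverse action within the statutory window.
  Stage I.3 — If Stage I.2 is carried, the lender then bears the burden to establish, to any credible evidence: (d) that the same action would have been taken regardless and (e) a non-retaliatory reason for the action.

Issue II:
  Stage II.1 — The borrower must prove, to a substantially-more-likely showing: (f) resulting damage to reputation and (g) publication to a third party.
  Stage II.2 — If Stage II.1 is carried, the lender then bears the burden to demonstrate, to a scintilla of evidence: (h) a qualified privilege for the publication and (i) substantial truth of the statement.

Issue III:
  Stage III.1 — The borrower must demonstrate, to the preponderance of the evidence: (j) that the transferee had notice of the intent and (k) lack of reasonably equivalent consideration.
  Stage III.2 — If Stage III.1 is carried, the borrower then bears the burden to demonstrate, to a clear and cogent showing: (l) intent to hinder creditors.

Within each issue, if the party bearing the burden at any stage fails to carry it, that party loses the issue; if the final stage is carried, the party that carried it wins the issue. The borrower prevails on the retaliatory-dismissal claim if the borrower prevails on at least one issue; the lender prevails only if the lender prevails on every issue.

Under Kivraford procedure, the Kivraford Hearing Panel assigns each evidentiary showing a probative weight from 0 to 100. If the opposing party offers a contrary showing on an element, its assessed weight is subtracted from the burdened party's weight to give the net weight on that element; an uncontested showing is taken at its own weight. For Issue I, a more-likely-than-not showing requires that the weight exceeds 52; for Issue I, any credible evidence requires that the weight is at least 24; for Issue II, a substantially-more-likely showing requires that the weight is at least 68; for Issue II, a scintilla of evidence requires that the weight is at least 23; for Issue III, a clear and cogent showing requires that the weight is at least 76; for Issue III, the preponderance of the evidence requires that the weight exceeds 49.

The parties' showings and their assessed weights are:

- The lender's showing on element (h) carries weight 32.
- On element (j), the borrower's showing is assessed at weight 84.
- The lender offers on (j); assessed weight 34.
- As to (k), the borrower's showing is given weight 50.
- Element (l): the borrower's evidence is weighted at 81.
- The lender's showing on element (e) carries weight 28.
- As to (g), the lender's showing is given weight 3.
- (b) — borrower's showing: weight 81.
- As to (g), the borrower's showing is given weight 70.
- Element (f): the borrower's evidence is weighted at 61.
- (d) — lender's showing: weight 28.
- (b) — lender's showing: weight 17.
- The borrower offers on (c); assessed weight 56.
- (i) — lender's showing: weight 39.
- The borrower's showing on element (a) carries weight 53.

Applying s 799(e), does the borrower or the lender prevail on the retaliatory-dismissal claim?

borrower

— Issue I —
Stage I.1 (borrower, a more-likely-than-not showing, weight exceeds 52): (a) 53 > 52 — meets.
  All elements met. The borrower retains the burden for Stage I.2.
Stage I.2 (borrower, a more-likely-than-not showing, weight exceeds 52): (b) net 81−17=64 > 52 — meets; (c) 56 > 52 — meets.
  All elements met. The burden passes to the lender.
Stage I.3 (lender, any credible evidence, weight is at least 24): (d) 28 ≥ 24 — meets; (e) 28 ≥ 24 — meets.
  Stage I.3 carried; the final stage is satisfied.
Every stage carried; the lender prevails on this issue.
— Issue II —
At Stage II.1 the borrower must meet a substantially-more-likely showing (weight is at least 68): on (f) the weight is 61, which does not reach 68, so (f) does not meet the standard; on (g) the weight is 70 less the opposing 3 gives net 67, < 68, so (g) does not meet the standard.
  Not every element is met, so the borrower fails to carry Stage II.1.
The analysis ends at Stage II.1; the lender prevails on this issue.
— Issue III —
Stage III.1 (borrower, the preponderance of the evidence, weight exceeds 49): (j) net 84−34=50 > 49 — meets; (k) 50 > 49 — meets.
  Stage III.1 is satisfied; the borrower continues to bear the burden.
Stage III.2 (borrower, a clear and cogent showing, weight is at least 76): (l) 81 ≥ 76 — meets.
  Stage III.2 carried; the final stage is satisfied.
Every stage carried; the borrower prevails on this issue.
Per-issue: Issue I → lender; Issue II → lender; Issue III → borrower. The borrower must prevail on at least one issue; overall, the borrower prevails.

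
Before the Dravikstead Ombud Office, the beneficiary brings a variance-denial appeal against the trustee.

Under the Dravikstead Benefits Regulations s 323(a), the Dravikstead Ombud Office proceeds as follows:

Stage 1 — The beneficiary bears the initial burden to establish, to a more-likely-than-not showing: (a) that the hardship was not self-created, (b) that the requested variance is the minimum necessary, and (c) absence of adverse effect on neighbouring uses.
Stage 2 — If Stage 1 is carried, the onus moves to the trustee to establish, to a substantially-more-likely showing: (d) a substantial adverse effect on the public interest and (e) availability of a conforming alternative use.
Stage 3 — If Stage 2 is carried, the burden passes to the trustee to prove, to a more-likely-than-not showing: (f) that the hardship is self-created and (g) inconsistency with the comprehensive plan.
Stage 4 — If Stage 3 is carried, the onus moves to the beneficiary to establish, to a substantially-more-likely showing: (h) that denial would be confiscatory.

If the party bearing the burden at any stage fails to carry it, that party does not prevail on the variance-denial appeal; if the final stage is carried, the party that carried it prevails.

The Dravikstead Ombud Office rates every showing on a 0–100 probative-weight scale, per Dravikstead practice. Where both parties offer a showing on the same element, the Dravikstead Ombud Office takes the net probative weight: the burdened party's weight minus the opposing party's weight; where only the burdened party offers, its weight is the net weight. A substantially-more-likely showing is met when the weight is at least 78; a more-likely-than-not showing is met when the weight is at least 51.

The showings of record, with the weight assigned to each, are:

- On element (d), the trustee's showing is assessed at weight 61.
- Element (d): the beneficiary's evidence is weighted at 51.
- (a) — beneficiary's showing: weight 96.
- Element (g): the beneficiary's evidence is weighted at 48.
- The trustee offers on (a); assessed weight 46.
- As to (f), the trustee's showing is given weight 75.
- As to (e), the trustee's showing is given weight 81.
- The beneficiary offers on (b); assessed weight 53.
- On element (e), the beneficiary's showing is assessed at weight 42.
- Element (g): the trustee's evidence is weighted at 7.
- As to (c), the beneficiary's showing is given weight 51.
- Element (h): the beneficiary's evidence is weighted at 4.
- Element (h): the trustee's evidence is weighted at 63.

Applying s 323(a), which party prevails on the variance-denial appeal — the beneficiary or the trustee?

trustee

At Stage 1 the beneficiary must meet a more-likely-than-not showing (weight is at least 51): on (a) the weight is 96 less the opposing 46 gives net 50, which does not reach 51, so (a) does not meet the standard; on (b) the weight is 53, ≥ 51, so (b) meets the standard; on (c) the weight is 51, ≥ 51, so (c) meets the standard.
  Not every element is met, so the beneficiary fails to carry Stage 1.
The analysis ends at Stage 1; the trustee prevails.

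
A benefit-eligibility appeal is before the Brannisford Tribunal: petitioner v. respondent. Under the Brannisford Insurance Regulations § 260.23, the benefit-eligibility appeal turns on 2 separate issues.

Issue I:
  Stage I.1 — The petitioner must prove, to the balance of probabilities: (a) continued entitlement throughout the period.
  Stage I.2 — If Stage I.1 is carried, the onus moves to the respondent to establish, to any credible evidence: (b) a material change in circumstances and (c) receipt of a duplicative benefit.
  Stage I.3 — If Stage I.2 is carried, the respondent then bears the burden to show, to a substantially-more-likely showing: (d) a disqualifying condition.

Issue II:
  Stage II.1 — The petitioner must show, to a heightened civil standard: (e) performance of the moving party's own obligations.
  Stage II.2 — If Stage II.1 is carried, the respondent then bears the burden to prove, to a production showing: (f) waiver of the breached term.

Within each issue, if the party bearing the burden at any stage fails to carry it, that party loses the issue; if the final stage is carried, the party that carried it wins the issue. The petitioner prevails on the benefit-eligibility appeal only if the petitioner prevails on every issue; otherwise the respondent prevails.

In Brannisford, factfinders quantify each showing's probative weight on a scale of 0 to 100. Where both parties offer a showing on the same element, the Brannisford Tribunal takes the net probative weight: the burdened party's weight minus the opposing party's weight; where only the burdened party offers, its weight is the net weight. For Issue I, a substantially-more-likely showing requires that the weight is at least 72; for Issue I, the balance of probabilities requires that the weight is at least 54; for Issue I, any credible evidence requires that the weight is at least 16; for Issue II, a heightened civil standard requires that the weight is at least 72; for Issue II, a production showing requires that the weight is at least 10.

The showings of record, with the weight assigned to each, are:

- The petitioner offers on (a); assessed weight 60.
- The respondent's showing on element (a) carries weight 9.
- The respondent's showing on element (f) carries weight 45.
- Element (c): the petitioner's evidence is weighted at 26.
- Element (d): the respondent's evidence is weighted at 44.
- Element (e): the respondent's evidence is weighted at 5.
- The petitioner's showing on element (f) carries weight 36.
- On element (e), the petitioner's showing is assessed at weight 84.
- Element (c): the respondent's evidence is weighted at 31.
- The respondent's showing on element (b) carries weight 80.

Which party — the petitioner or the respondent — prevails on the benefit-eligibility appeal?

— Issue I —
Stage I.1 (petitioner, the balance of probabilities, weight is at least 54): (a) net 60−9=51 < 54 — fails.
  Stage I.1 not carried; the petitioner fails its burden.
The analysis ends at Stage I.1; the respondent prevails on this issue.
— Issue II —
Stage II.1 — burden on petitioner; standard: a heightened civil standard (weight is at least 72).
    (e): 84 − 5 = 79 ≥ 72 [met]
  Stage II.1 is satisfied; the onus moves to the respondent.
Stage II.2 — burden on respondent; standard: a production showing (weight is at least 10).
    (f): 45 − 36 = 9 < 10 [not met]
  The respondent does not carry Stage II.2.
So the petitioner prevails on this issue.
Per-issue: Issue I → respondent; Issue II → petitioner. The petitioner must prevail on every issue; overall, the respondent prevails.

respondent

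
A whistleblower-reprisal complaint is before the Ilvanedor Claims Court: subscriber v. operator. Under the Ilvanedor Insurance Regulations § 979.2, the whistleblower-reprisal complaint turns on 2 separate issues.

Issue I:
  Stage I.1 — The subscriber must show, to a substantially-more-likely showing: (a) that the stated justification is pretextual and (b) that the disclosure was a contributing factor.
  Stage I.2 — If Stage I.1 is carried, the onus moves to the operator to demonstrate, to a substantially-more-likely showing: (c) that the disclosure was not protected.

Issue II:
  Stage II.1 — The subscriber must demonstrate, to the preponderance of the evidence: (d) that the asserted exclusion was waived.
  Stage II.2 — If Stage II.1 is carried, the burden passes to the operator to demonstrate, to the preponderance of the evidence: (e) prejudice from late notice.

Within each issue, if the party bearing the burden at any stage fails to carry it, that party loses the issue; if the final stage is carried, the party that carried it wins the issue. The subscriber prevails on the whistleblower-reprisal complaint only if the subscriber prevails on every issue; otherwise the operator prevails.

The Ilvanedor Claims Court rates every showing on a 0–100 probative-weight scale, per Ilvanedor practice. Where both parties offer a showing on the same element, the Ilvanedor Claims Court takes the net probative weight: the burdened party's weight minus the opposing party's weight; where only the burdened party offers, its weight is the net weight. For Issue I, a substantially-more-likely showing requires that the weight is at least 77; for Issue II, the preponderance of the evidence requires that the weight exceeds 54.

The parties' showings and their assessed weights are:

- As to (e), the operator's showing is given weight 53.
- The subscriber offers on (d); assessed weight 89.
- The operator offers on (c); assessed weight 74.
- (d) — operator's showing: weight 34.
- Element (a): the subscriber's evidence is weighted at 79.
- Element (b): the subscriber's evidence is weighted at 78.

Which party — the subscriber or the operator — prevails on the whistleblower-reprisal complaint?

subscriber

— Issue I —
Stage I.1 — burden on subscriber; standard: a substantially-more-likely showing (weight is at least 77).
    (a): 79 ≥ 77 [met]
    (b): 78 ≥ 77 [met]
  All elements met. The burden passes to the operator.
Stage I.2 — burden on operator; standard: a substantially-more-likely showing (weight is at least 77).
    (c): 74 < 77 [not met]
  The operator does not carry Stage I.2.
The subscriber prevails on this issue.
— Issue II —
At Stage II.1 the subscriber must meet the preponderance of the evidence (weight exceeds 54): on (d) the weight is 89 less the opposing 34 gives net 55, > 54, so (d) meets the standard.
  The subscriber carries Stage II.1; the operator now bears the burden.
At Stage II.2 the operator must meet the preponderance of the evidence (weight exceeds 54): on (e) the weight is 53, ≤ 54, so (e) does not meet the standard.
  The operator does not carry Stage II.2.
The subscriber prevails on this issue.
Per-issue: Issue I → subscriber; Issue II → subscriber. The subscriber must prevail on every issue; overall, the subscriber prevails.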